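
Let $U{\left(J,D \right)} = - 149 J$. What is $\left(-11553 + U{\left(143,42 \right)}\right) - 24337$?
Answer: $-57197$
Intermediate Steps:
$\left(-11553 + U{\left(143,42 \right)}\right) - 24337 = \left(-11553 - 21307\right) - 24337 = -32860 - 24337 = -57197$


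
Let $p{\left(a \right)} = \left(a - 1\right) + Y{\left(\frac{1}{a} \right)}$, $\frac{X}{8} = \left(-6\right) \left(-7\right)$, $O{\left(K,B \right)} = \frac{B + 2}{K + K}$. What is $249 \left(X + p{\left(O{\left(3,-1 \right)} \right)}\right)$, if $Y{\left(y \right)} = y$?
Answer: $\frac{169901}{2} \approx 84951.0$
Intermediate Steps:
$O{\left(K,B \right)} = \frac{2 + B}{2 K}$
$X = 336$ ($X = 8 \left(\left(-6\right) \left(-7\right)\right) = 8 \cdot 42 = 336$)
$p{\left(a \right)} = -1 + a + \frac{1}{a}$ ($p{\left(a \right)} = \left(a - 1\right) + \frac{1}{a} = \left(-1 + a\right) + \frac{1}{a} = -1 + a + \frac{1}{a}$)
$249 \left(X + p{\left(O{\left(3,-1 \right)} \right)}\right) = 249 \left(336 + \left(-1 + \frac{2 - 1}{2 \cdot 3} + \frac{1}{\frac{1}{2} \cdot \frac{1}{3} \left(2 - 1\right)}\right)\right) = 249 \left(336 + \left(-1 + \frac{1}{2} \cdot \frac{1}{3} \cdot 1 + \frac{1}{\frac{1}{2} \cdot \frac{1}{3} \cdot 1}\right)\right) = 249 \left(336 + \left(-1 + \frac{1}{6} + \frac{1}{\frac{1}{6}}\right)\right) = 249 \left(336 + \left(-1 + \frac{1}{6} + 6\right)\right) = 249 \left(336 + \frac{31}{6}\right) = 249 \cdot \frac{2047}{6} = \frac{169901}{2}$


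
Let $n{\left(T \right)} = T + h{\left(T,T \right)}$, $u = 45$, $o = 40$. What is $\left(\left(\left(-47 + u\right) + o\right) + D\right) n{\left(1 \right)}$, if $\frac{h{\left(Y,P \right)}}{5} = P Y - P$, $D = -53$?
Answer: $-15$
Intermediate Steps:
$h{\left(Y,P \right)} = - 5 P + 5 P Y$ ($h{\left(Y,P \right)} = 5 \left(P Y - P\right) = 5 \left(- P + P Y\right) = - 5 P + 5 P Y$)
$n{\left(T \right)} = T + 5 T \left(-1 + T\right)$
$\left(\left(\left(-47 + u\right) + o\right) + D\right) n{\left(1 \right)} = \left(\left(\left(-47 + 45\right) + 40\right) - 53\right) 1 \left(-4 + 5 \cdot 1\right) = \left(\left(-2 + 40\right) - 53\right) 1 \left(-4 + 5\right) = \left(38 - 53\right) 1 \cdot 1 = \left(-15\right) 1 = -15$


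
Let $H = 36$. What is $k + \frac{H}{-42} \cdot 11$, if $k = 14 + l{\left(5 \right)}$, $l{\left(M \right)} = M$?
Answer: $\frac{67}{7} \approx 9.5714$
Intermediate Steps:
$k = 19$ ($k = 14 + 5 = 19$)
$k + \frac{H}{-42} \cdot 11 = 19 + \frac{36}{-42} \cdot 11 = 19 + 36 \left(- \frac{1}{42}\right) 11 = 19 - \frac{66}{7} = \frac{67}{7}$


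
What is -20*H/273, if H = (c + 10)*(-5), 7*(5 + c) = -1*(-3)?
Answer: 3800/1911 ≈ 1.9885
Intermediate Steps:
c = -32/7 (c = -5 + (-1*(-3))/7 = -5 + (⅐)*3 = -5 + 3/7 = -32/7 ≈ -4.5714)
H = -190/7 (H = (-32/7 + 10)*(-5) = (38/7)*(-5) = -190/7 ≈ -27.143)
-20*H/273 = -(-3800)/(7*273) = -20*(-190/1911) = 3800/1911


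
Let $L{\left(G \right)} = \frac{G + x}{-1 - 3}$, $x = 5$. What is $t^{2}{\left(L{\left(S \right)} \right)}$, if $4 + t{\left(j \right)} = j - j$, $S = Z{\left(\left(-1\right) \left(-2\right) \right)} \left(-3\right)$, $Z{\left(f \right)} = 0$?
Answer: $16$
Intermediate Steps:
$S = 0$ ($S = 0 \left(-3\right) = 0$)
$L{\left(G \right)} = - \frac{5}{4} - \frac{G}{4}$ ($L{\left(G \right)} = \frac{G + 5}{-1 - 3} = \frac{5 + G}{-4} = \left(5 + G\right) \left(- \frac{1}{4}\right) = - \frac{5}{4} - \frac{G}{4}$)
$t{\left(j \right)} = -4$ ($t{\left(j \right)} = -4 + \left(j - j\right) = -4 + 0 = -4$)
$t^{2}{\left(L{\left(S \right)} \right)} = \left(-4\right)^{2} = 16$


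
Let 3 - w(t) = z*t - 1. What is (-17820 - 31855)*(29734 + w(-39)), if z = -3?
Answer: -1471423175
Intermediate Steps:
w(t) = 4 + 3*t (w(t) = 3 - (-3*t - 1) = 3 - (-1 - 3*t) = 3 + (1 + 3*t) = 4 + 3*t)
(-17820 - 31855)*(29734 + w(-39)) = (-17820 - 31855)*(29734 + (4 + 3*(-39))) = -49675*(29734 + (4 - 117)) = -49675*(29734 - 113) = -49675*29621 = -1471423175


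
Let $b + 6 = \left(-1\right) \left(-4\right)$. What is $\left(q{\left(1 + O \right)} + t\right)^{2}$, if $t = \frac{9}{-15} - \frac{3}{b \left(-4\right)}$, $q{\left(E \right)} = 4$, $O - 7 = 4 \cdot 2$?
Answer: $\frac{14641}{1600} \approx 9.1506$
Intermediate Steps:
$O = 15$ ($O = 7 + 4 \cdot 2 = 7 + 8 = 15$)
$b = -2$ ($b = -6 - -4 = -6 + 4 = -2$)
$t = - \frac{39}{40}$ ($t = \frac{9}{-15} - \frac{3}{\left(-2\right) \left(-4\right)} = 9 \left(- \frac{1}{15}\right) - \frac{3}{8} = - \frac{3}{5} - \frac{3}{8} = - \frac{39}{40} \approx -0.975$)
$\left(q{\left(1 + O \right)} + t\right)^{2} = \left(4 - \frac{39}{40}\right)^{2} = \left(\frac{121}{40}\right)^{2} = \frac{14641}{1600}$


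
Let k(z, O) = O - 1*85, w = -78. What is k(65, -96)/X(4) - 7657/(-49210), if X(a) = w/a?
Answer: 953297/101010 ≈ 9.4377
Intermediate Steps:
k(z, O) = -85 + O (k(z, O) = O - 85 = -85 + O)
X(a) = -78/a
k(65, -96)/X(4) - 7657/(-49210) = (-85 - 96)/((-78/4)) - 7657/(-49210) = -181/((-78*1/4)) - 7657*(-1/49210) = -181/(-39/2) + 403/2590 = -181*(-2/39) + 403/2590 = 362/39 + 403/2590 = 953297/101010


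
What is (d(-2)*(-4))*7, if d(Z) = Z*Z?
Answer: -112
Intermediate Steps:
d(Z) = Z²
(d(-2)*(-4))*7 = ((-2)²*(-4))*7 = (4*(-4))*7 = -16*7 = -112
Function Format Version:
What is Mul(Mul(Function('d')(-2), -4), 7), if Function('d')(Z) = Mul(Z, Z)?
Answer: -112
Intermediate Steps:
Function('d')(Z) = Pow(Z, 2)
Mul(Mul(Function('d')(-2), -4), 7) = Mul(Mul(Pow(-2, 2), -4), 7) = Mul(Mul(4, -4), 7) = Mul(-16, 7) = -112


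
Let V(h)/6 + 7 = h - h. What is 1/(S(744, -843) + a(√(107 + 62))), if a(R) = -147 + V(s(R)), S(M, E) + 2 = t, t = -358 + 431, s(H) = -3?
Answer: -1/118 ≈ -0.0084746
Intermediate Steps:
t = 73
S(M, E) = 71 (S(M, E) = -2 + 73 = 71)
V(h) = -42 (V(h) = -42 + 6*(h - h) = -42 + 6*0 = -42 + 0 = -42)
a(R) = -189 (a(R) = -147 - 42 = -189)
1/(S(744, -843) + a(√(107 + 62))) = 1/(71 - 189) = 1/(-118) = -1/118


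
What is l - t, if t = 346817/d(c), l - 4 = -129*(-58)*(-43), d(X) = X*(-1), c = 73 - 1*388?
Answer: -101689247/315 ≈ -3.2282e+5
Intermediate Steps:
c = -315 (c = 73 - 388 = -315)
d(X) = -X
l = -321722 (l = 4 - 129*(-58)*(-43) = 4 + 7482*(-43) = 4 - 321726 = -321722)
t = 346817/315 (t = 346817/((-1*(-315))) = 346817/315 ≈ 1101.0)
l - t = -321722 - 1*346817/315 = -321722 - 346817/315 = -101689247/315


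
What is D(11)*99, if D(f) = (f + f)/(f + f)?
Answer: 99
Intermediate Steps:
D(f) = 1 (D(f) = (2*f)/((2*f)) = (2*f)*(1/(2*f)) = 1)
D(11)*99 = 1*99 = 99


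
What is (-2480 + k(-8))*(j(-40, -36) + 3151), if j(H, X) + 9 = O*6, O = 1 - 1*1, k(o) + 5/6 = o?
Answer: -23459743/3 ≈ -7.8199e+6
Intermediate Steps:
k(o) = -5/6 + o
O = 0 (O = 1 - 1 = 0)
j(H, X) = -9 (j(H, X) = -9 + 0*6 = -9 + 0 = -9)
(-2480 + k(-8))*(j(-40, -36) + 3151) = (-2480 + (-5/6 - 8))*(-9 + 3151) = (-2480 - 53/6)*3142 = -14933/6*3142 = -23459743/3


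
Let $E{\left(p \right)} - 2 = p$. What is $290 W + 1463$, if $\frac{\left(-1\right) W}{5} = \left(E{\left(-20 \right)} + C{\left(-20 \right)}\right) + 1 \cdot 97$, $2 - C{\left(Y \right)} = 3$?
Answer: $-111637$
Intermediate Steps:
$E{\left(p \right)} = 2 + p$
$C{\left(Y \right)} = -1$ ($C{\left(Y \right)} = 2 - 3 = -1$)
$W = -390$ ($W = - 5 \left(\left(\left(2 - 20\right) - 1\right) + 1 \cdot 97\right) = - 5 \left(\left(-18 - 1\right) + 97\right) = - 5 \left(-19 + 97\right) = \left(-5\right) 78 = -390$)
$290 W + 1463 = 290 \left(-390\right) + 1463 = -113100 + 1463 = -111637$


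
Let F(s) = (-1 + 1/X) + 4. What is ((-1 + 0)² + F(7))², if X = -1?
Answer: 9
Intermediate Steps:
F(s) = 2 (F(s) = (-1 + 1/(-1)) + 4 = (-1 - 1) + 4 = -2 + 4 = 2)
((-1 + 0)² + F(7))² = ((-1 + 0)² + 2)² = ((-1)² + 2)² = (1 + 2)² = 3² = 9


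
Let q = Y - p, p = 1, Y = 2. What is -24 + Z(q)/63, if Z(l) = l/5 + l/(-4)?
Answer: -30241/1260 ≈ -24.001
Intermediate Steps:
q = 1 (q = 2 - 1*1 = 2 - 1 = 1)
Z(l) = -l/20 (Z(l) = l*(1/5) + l*(-1/4) = l/5 - l/4 = -l/20)
-24 + Z(q)/63 = -24 + (-1/20*1)/63 = -24 + (1/63)*(-1/20) = -24 - 1/1260 = -30241/1260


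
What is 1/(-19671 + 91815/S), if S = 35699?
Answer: -35699/702143214 ≈ -5.0843e-5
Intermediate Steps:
1/(-19671 + 91815/S) = 1/(-19671 + 91815/35699) = 1/(-702143214/35699) = -35699/702143214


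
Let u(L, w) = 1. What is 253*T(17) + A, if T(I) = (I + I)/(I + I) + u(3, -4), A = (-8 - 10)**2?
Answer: 830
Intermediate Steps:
A = 324 (A = (-18)**2 = 324)
T(I) = 2 (T(I) = (I + I)/(I + I) + 1 = (2*I)/((2*I)) + 1 = (2*I)*(1/(2*I)) + 1 = 1 + 1 = 2)
253*T(17) + A = 253*2 + 324 = 506 + 324 = 830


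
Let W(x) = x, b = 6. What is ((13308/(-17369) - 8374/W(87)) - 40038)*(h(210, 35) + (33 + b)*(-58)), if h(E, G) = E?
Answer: 41483333037744/503701 ≈ 8.2357e+7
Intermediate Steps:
((13308/(-17369) - 8374/W(87)) - 40038)*(h(210, 35) + (33 + b)*(-58)) = ((13308/(-17369) - 8374/87) - 40038)*(210 + (33 + 6)*(-58)) = ((13308*(-1/17369) - 8374*1/87) - 40038)*(210 + 39*(-58)) = ((-13308/17369 - 8374/87) - 40038)*(210 - 2262) = (-146605802/1511103 - 40038)*(-2052) = -60648147716/1511103*(-2052) = 41483333037744/503701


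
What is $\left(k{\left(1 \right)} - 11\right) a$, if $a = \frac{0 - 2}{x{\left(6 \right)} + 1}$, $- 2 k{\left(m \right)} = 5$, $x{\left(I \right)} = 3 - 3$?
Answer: $27$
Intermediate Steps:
$x{\left(I \right)} = 0$
$k{\left(m \right)} = - \frac{5}{2}$ ($k{\left(m \right)} = \left(- \frac{1}{2}\right) 5 = - \frac{5}{2}$)
$a = -2$ ($a = \frac{0 - 2}{0 + 1} = - \frac{2}{1} = \left(-2\right) 1 = -2$)
$\left(k{\left(1 \right)} - 11\right) a = \left(- \frac{5}{2} - 11\right) \left(-2\right) = \left(- \frac{27}{2}\right) \left(-2\right) = 27$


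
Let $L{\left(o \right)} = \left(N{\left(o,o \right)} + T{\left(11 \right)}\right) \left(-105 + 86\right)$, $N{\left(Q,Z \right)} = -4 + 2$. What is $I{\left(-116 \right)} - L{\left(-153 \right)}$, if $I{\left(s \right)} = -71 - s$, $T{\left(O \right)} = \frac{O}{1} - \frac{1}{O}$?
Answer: $\frac{2357}{11} \approx 214.27$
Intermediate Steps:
$N{\left(Q,Z \right)} = -2$
$T{\left(O \right)} = O - \frac{1}{O}$ ($T{\left(O \right)} = O 1 - \frac{1}{O} = O - \frac{1}{O}$)
$L{\left(o \right)} = - \frac{1862}{11}$ ($L{\left(o \right)} = \left(-2 + \left(11 - \frac{1}{11}\right)\right) \left(-105 + 86\right) = \left(-2 + \left(11 - \frac{1}{11}\right)\right) \left(-19\right) = \left(-2 + \frac{120}{11}\right) \left(-19\right) = \frac{98}{11} \left(-19\right) = - \frac{1862}{11}$)
$I{\left(-116 \right)} - L{\left(-153 \right)} = \left(-71 - -116\right) - - \frac{1862}{11} = \left(-71 + 116\right) + \frac{1862}{11} = 45 + \frac{1862}{11} = \frac{2357}{11}$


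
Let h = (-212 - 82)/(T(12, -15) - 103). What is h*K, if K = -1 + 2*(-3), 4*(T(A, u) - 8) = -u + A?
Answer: -8232/353 ≈ -23.320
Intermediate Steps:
T(A, u) = 8 - u/4 + A/4 (T(A, u) = 8 + (-u + A)/4 = 8 + (A - u)/4 = 8 + (-u/4 + A/4) = 8 - u/4 + A/4)
h = 1176/353 (h = (-212 - 82)/((8 - ¼*(-15) + (¼)*12) - 103) = -294/((8 + 15/4 + 3) - 103) = -294/(59/4 - 103) = -294/(-353/4) = -294*(-4/353) = 1176/353 ≈ 3.3314)
K = -7 (K = -1 - 6 = -7)
h*K = (1176/353)*(-7) = -8232/353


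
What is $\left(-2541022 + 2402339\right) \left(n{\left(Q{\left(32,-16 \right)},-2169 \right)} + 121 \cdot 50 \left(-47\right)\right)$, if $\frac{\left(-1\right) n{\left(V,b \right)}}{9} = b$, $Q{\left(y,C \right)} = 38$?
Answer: $36727280207$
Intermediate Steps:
$n{\left(V,b \right)} = - 9 b$
$\left(-2541022 + 2402339\right) \left(n{\left(Q{\left(32,-16 \right)},-2169 \right)} + 121 \cdot 50 \left(-47\right)\right) = \left(-2541022 + 2402339\right) \left(\left(-9\right) \left(-2169\right) + 121 \cdot 50 \left(-47\right)\right) = - 138683 \left(19521 + 6050 \left(-47\right)\right) = - 138683 \left(19521 - 284350\right) = \left(-138683\right) \left(-264829\right) = 36727280207$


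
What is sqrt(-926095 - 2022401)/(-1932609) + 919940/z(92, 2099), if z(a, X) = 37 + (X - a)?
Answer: 32855/73 - 4*I*sqrt(184281)/1932609 ≈ 450.07 - 0.0008885*I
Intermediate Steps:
z(a, X) = 37 + X - a
sqrt(-926095 - 2022401)/(-1932609) + 919940/z(92, 2099) = sqrt(-926095 - 2022401)/(-1932609) + 919940/(37 + 2099 - 1*92) = sqrt(-2948496)*(-1/1932609) + 919940/(37 + 2099 - 92) = (4*I*sqrt(184281))*(-1/1932609) + 919940/2044 = -4*I*sqrt(184281)/1932609 + 919940*(1/2044) = -4*I*sqrt(184281)/1932609 + 32855/73 = 32855/73 - 4*I*sqrt(184281)/1932609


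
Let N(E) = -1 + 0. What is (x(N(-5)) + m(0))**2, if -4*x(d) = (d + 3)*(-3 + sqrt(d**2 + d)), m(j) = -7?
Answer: 0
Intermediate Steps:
N(E) = -1
x(d) = -(-3 + sqrt(d + d**2))*(3 + d)/4 (x(d) = -(d + 3)*(-3 + sqrt(d**2 + d))/4 = -(3 + d)*(-3 + sqrt(d + d**2))/4 = -(-3 + sqrt(d + d**2))*(3 + d)/4)
(x(N(-5)) + m(0))**2 = ((9/4 - 3*I*sqrt(1 - 1)/4 + (3/4)*(-1) - 1/4*(-1)*sqrt(-(1 - 1))) - 7)**2 = ((9/4 - 3*sqrt(-1*0)/4 - 3/4 - 1/4*(-1)*sqrt(-1*0)) - 7)**2 = ((9/4 - 3*sqrt(0)/4 - 3/4 - 1/4*(-1)*sqrt(0)) - 7)**2 = ((9/4 - 3/4*0 - 3/4 - 1/4*(-1)*0) - 7)**2 = ((9/4 + 0 - 3/4 + 0) - 7)**2 = (3/2 - 7)**2 = (-11/2)**2 = 121/4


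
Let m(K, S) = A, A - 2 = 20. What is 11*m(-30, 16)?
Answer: 242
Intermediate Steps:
A = 22 (A = 2 + 20 = 22)
m(K, S) = 22
11*m(-30, 16) = 11*22 = 242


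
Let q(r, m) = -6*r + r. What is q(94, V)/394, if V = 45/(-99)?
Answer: -235/197 ≈ -1.1929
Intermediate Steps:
V = -5/11 (V = 45*(-1/99) = -5/11 ≈ -0.45455)
q(r, m) = -5*r
q(94, V)/394 = -5*94/394 = -470*1/394 = -235/197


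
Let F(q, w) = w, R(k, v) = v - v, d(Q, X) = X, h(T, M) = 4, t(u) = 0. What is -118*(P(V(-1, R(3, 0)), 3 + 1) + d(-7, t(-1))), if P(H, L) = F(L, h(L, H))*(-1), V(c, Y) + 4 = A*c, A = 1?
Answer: 472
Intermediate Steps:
R(k, v) = 0
V(c, Y) = -4 + c (V(c, Y) = -4 + 1*c = -4 + c)
P(H, L) = -4 (P(H, L) = 4*(-1) = -4)
-118*(P(V(-1, R(3, 0)), 3 + 1) + d(-7, t(-1))) = -118*(-4 + 0) = -118*(-4) = 472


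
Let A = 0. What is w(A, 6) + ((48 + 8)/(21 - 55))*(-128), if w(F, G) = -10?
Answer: 3414/17 ≈ 200.82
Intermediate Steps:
w(A, 6) + ((48 + 8)/(21 - 55))*(-128) = -10 + ((48 + 8)/(21 - 55))*(-128) = -10 + (56/(-34))*(-128) = -10 + (56*(-1/34))*(-128) = -10 - 28/17*(-128) = -10 + 3584/17 = 3414/17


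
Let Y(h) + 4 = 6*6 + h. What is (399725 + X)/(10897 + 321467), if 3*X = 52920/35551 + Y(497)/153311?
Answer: 3267971409375887/2717254857989106 ≈ 1.2027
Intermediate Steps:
Y(h) = 32 + h (Y(h) = -4 + (6*6 + h) = -4 + (36 + h) = 32 + h)
X = 8132024599/16351078083 (X = (52920/35551 + (32 + 497)/153311)/3 = (52920*(1/35551) + 529*(1/153311))/3 = (52920/35551 + 529/153311)/3 = (1/3)*(8132024599/5450359361) = 8132024599/16351078083 ≈ 0.49734)
(399725 + X)/(10897 + 321467) = (399725 + 8132024599/16351078083)/(10897 + 321467) = (6535942818751774/16351078083)/332364 = (6535942818751774/16351078083)*(1/332364) = 3267971409375887/2717254857989106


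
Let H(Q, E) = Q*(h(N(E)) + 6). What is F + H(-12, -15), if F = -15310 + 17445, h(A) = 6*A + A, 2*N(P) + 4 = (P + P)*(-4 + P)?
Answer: -21709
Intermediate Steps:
N(P) = -2 + P*(-4 + P) (N(P) = -2 + ((P + P)*(-4 + P))/2 = -2 + ((2*P)*(-4 + P))/2 = -2 + (2*P*(-4 + P))/2 = -2 + P*(-4 + P))
h(A) = 7*A
H(Q, E) = Q*(-8 - 28*E + 7*E²) (H(Q, E) = Q*(7*(-2 + E² - 4*E) + 6) = Q*((-14 - 28*E + 7*E²) + 6) = Q*(-8 - 28*E + 7*E²))
F = 2135
F + H(-12, -15) = 2135 - 12*(-8 - 28*(-15) + 7*(-15)²) = 2135 - 12*(-8 + 420 + 7*225) = 2135 - 12*(-8 + 420 + 1575) = 2135 - 12*1987 = 2135 - 23844 = -21709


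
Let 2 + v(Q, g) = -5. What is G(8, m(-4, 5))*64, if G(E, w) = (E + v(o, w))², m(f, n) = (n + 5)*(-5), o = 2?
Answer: 64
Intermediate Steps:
v(Q, g) = -7 (v(Q, g) = -2 - 5 = -7)
m(f, n) = -25 - 5*n (m(f, n) = (5 + n)*(-5) = -25 - 5*n)
G(E, w) = (-7 + E)² (G(E, w) = (E - 7)² = (-7 + E)²)
G(8, m(-4, 5))*64 = (-7 + 8)²*64 = 1²*64 = 1*64 = 64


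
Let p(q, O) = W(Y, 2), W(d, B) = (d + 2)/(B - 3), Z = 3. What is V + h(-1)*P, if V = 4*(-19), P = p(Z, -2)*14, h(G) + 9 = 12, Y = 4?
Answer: -328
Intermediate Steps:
h(G) = 3 (h(G) = -9 + 12 = 3)
W(d, B) = (2 + d)/(-3 + B)
p(q, O) = -6 (p(q, O) = (2 + 4)/(-3 + 2) = 6/(-1) = -1*6 = -6)
P = -84 (P = -6*14 = -84)
V = -76
V + h(-1)*P = -76 + 3*(-84) = -76 - 252 = -328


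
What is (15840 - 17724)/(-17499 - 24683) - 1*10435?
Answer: -220083643/21091 ≈ -10435.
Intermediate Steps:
(15840 - 17724)/(-17499 - 24683) - 1*10435 = -1884/(-42182) - 10435 = -1884*(-1/42182) - 10435 = 942/21091 - 10435 = -220083643/21091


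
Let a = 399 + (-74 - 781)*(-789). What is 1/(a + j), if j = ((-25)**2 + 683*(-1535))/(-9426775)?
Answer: 1885355/1272603522426 ≈ 1.4815e-6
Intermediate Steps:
a = 674994 (a = 399 - 855*(-789) = 399 + 674595 = 674994)
j = 209556/1885355 (j = (625 - 1048405)*(-1/9426775) = -1047780*(-1/9426775) = 209556/1885355 ≈ 0.11115)
1/(a + j) = 1/(674994 + 209556/1885355) = 1/(1272603522426/1885355) = 1885355/1272603522426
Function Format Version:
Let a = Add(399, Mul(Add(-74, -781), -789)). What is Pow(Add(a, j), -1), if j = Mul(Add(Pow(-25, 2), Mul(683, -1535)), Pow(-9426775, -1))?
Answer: Rational(1885355, 1272603522426) ≈ 1.4815e-6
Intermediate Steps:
a = 674994 (a = Add(399, Mul(-855, -789)) = Add(399, 674595) = 674994)
j = Rational(209556, 1885355) (j = Mul(Add(625, -1048405), Rational(-1, 9426775)) = Mul(-1047780, Rational(-1, 9426775)) = Rational(209556, 1885355) ≈ 0.11115)
Pow(Add(a, j), -1) = Pow(Add(674994, Rational(209556, 1885355)), -1) = Pow(Rational(1272603522426, 1885355), -1) = Rational(1885355, 1272603522426)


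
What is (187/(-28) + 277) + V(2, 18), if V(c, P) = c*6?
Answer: 7905/28 ≈ 282.32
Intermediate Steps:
V(c, P) = 6*c
(187/(-28) + 277) + V(2, 18) = (187/(-28) + 277) + 6*2 = (187*(-1/28) + 277) + 12 = (-187/28 + 277) + 12 = 7569/28 + 12 = 7905/28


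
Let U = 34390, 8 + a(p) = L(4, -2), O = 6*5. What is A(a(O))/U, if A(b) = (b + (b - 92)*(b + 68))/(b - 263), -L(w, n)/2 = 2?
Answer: 2918/4728625 ≈ 0.00061709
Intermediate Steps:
L(w, n) = -4 (L(w, n) = -2*2 = -4)
O = 30
a(p) = -12 (a(p) = -8 - 4 = -12)
A(b) = (b + (-92 + b)*(68 + b))/(-263 + b)
A(a(O))/U = ((-6256 + (-12)² - 23*(-12))/(-263 - 12))/34390 = ((-6256 + 144 + 276)/(-275))*(1/34390) = -1/275*(-5836)*(1/34390) = (5836/275)*(1/34390) = 2918/4728625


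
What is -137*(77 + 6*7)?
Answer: -16303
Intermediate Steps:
-137*(77 + 6*7) = -137*(77 + 42) = -137*119 = -16303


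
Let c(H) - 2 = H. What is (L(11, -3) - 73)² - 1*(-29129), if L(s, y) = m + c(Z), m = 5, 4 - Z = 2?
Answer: 33225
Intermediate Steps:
Z = 2 (Z = 4 - 1*2 = 4 - 2 = 2)
c(H) = 2 + H
L(s, y) = 9 (L(s, y) = 5 + (2 + 2) = 5 + 4 = 9)
(L(11, -3) - 73)² - 1*(-29129) = (9 - 73)² - 1*(-29129) = (-64)² + 29129 = 4096 + 29129 = 33225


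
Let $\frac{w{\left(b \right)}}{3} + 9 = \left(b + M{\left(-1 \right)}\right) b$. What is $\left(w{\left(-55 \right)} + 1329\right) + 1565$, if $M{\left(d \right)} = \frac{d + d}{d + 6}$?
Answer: $12008$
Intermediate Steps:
$M{\left(d \right)} = \frac{2 d}{6 + d}$
$w{\left(b \right)} = -27 + 3 b \left(- \frac{2}{5} + b\right)$ ($w{\left(b \right)} = -27 + 3 \left(b + 2 \left(-1\right) \frac{1}{6 - 1}\right) b = -27 + 3 \left(b + 2 \left(-1\right) \frac{1}{5}\right) b = -27 + 3 \left(b - \frac{2}{5}\right) b = -27 + 3 \left(- \frac{2}{5} + b\right) b = -27 + 3 b \left(- \frac{2}{5} + b\right)$)
$\left(w{\left(-55 \right)} + 1329\right) + 1565 = \left(\left(-27 + 3 \left(-55\right)^{2} - -66\right) + 1329\right) + 1565 = \left(\left(-27 + 3 \cdot 3025 + 66\right) + 1329\right) + 1565 = \left(\left(-27 + 9075 + 66\right) + 1329\right) + 1565 = \left(9114 + 1329\right) + 1565 = 10443 + 1565 = 12008$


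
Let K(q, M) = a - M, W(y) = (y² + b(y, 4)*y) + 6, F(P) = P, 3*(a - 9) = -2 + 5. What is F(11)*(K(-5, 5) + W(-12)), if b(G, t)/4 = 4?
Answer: -407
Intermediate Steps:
b(G, t) = 16 (b(G, t) = 4*4 = 16)
a = 10 (a = 9 + (-2 + 5)/3 = 9 + (⅓)*3 = 9 + 1 = 10)
W(y) = 6 + y² + 16*y (W(y) = (y² + 16*y) + 6 = 6 + y² + 16*y)
K(q, M) = 10 - M
F(11)*(K(-5, 5) + W(-12)) = 11*((10 - 1*5) + (6 + (-12)² + 16*(-12))) = 11*((10 - 5) + (6 + 144 - 192)) = 11*(5 - 42) = 11*(-37) = -407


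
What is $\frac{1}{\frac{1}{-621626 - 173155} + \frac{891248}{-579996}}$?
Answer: $- \frac{1422746299}{2186257891} \approx -0.65077$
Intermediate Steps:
$\frac{1}{\frac{1}{-621626 - 173155} + \frac{891248}{-579996}} = \frac{1}{\frac{1}{-794781} + 891248 \left(- \frac{1}{579996}\right)} = \frac{1}{- \frac{1}{794781} - \frac{222812}{144999}} = \frac{1}{- \frac{2186257891}{1422746299}} = - \frac{1422746299}{2186257891}$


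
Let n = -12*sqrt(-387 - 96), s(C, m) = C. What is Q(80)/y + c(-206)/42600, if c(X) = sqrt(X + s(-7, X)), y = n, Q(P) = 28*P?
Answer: I*(69*sqrt(213) + 1136000*sqrt(483))/2939400 ≈ 8.494*I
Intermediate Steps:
n = -12*I*sqrt(483) ≈ -263.73*I
y = -12*I*sqrt(483) ≈ -263.73*I
c(X) = sqrt(-7 + X) (c(X) = sqrt(X - 7) = sqrt(-7 + X))
Q(80)/y + c(-206)/42600 = (28*80)/((-12*I*sqrt(483))) + sqrt(-7 - 206)/42600 = 2240*(I*sqrt(483)/5796) + sqrt(-213)*(1/42600) = 80*I*sqrt(483)/207 + (I*sqrt(213))*(1/42600) = 80*I*sqrt(483)/207 + I*sqrt(213)/42600 = I*sqrt(213)/42600 + 80*I*sqrt(483)/207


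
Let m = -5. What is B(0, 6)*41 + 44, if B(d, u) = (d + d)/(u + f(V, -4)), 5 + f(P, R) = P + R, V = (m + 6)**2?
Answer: 44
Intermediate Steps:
V = 1 (V = (-5 + 6)**2 = 1**2 = 1)
f(P, R) = -5 + P + R (f(P, R) = -5 + (P + R) = -5 + P + R)
B(d, u) = 2*d/(-8 + u) (B(d, u) = (d + d)/(u + (-5 + 1 - 4)) = (2*d)/(u - 8) = (2*d)/(-8 + u) = 2*d/(-8 + u))
B(0, 6)*41 + 44 = (2*0/(-8 + 6))*41 + 44 = (2*0/(-2))*41 + 44 = (2*0*(-1/2))*41 + 44 = 0*41 + 44 = 0 + 44 = 44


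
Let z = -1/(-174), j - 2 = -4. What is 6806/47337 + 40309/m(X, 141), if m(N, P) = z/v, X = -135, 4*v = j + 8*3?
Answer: 1826058533087/47337 ≈ 3.8576e+7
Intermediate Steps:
j = -2 (j = 2 - 4 = -2)
v = 11/2 (v = (-2 + 8*3)/4 = (-2 + 24)/4 = (1/4)*22 = 11/2 ≈ 5.5000)
z = 1/174 (z = -1*(-1/174) = 1/174 ≈ 0.0057471)
m(N, P) = 1/957 (m(N, P) = 1/(174*(11/2)) = (1/174)*(2/11) = 1/957)
6806/47337 + 40309/m(X, 141) = 6806/47337 + 40309/(1/957) = 6806*(1/47337) + 40309*957 = 6806/47337 + 38575713 = 1826058533087/47337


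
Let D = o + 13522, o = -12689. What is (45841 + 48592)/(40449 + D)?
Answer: 94433/41282 ≈ 2.2875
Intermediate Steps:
D = 833 (D = -12689 + 13522 = 833)
(45841 + 48592)/(40449 + D) = (45841 + 48592)/(40449 + 833) = 94433/41282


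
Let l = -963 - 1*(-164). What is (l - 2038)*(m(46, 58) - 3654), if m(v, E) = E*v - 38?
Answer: 2905088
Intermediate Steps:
l = -799 (l = -963 + 164 = -799)
m(v, E) = -38 + E*v
(l - 2038)*(m(46, 58) - 3654) = (-799 - 2038)*((-38 + 58*46) - 3654) = -2837*((-38 + 2668) - 3654) = -2837*(2630 - 3654) = -2837*(-1024) = 2905088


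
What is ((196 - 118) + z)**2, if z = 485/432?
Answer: 1168340761/186624 ≈ 6260.4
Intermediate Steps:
z = 485/432 (z = 485*(1/432) = 485/432 ≈ 1.1227)
((196 - 118) + z)**2 = ((196 - 118) + 485/432)**2 = (78 + 485/432)**2 = (34181/432)**2 = 1168340761/186624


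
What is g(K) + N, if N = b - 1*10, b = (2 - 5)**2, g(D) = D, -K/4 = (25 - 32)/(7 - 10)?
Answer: -31/3 ≈ -10.333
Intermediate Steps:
K = -28/3 (K = -4*(25 - 32)/(7 - 10) = -(-28)/(-3) = -(-28)*(-1)/3 = -4*7/3 = -28/3 ≈ -9.3333)
b = 9 (b = (-3)**2 = 9)
N = -1 (N = 9 - 1*10 = 9 - 10 = -1)
g(K) + N = -28/3 - 1 = -31/3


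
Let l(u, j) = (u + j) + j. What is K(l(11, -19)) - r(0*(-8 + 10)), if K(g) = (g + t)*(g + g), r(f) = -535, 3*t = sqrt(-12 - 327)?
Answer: 1993 - 18*I*sqrt(339) ≈ 1993.0 - 331.42*I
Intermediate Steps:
t = I*sqrt(339)/3 (t = sqrt(-12 - 327)/3 = sqrt(-339)/3 = (I*sqrt(339))/3 = I*sqrt(339)/3 ≈ 6.1373*I)
l(u, j) = u + 2*j (l(u, j) = (j + u) + j = u + 2*j)
K(g) = 2*g*(g + I*sqrt(339)/3) (K(g) = (g + I*sqrt(339)/3)*(g + g) = (g + I*sqrt(339)/3)*(2*g) = 2*g*(g + I*sqrt(339)/3))
K(l(11, -19)) - r(0*(-8 + 10)) = 2*(11 + 2*(-19))*(3*(11 + 2*(-19)) + I*sqrt(339))/3 - 1*(-535) = 2*(11 - 38)*(3*(11 - 38) + I*sqrt(339))/3 + 535 = (2/3)*(-27)*(3*(-27) + I*sqrt(339)) + 535 = (2/3)*(-27)*(-81 + I*sqrt(339)) + 535 = (1458 - 18*I*sqrt(339)) + 535 = 1993 - 18*I*sqrt(339)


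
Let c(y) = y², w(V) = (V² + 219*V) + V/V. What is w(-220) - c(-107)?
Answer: -11228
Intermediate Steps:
w(V) = 1 + V² + 219*V (w(V) = (V² + 219*V) + 1 = 1 + V² + 219*V)
w(-220) - c(-107) = (1 + (-220)² + 219*(-220)) - 1*(-107)² = (1 + 48400 - 48180) - 1*11449 = 221 - 11449 = -11228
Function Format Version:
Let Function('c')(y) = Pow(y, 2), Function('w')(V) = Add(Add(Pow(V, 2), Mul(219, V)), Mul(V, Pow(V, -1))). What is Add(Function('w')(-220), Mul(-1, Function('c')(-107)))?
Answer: -11228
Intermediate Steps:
Function('w')(V) = Add(1, Pow(V, 2), Mul(219, V)) (Function('w')(V) = Add(Add(Pow(V, 2), Mul(219, V)), 1) = Add(1, Pow(V, 2), Mul(219, V)))
Add(Function('w')(-220), Mul(-1, Function('c')(-107))) = Add(Add(1, Pow(-220, 2), Mul(219, -220)), Mul(-1, Pow(-107, 2))) = Add(Add(1, 48400, -48180), Mul(-1, 11449)) = Add(221, -11449) = -11228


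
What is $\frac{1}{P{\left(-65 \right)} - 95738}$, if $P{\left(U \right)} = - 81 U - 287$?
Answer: $- \frac{1}{90760} \approx -1.1018 \cdot 10^{-5}$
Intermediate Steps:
$P{\left(U \right)} = -287 - 81 U$
$\frac{1}{P{\left(-65 \right)} - 95738} = \frac{1}{\left(-287 - -5265\right) - 95738} = \frac{1}{\left(-287 + 5265\right) - 95738} = \frac{1}{4978 - 95738} = \frac{1}{-90760} = - \frac{1}{90760}$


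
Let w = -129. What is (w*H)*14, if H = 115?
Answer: -207690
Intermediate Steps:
(w*H)*14 = -129*115*14 = -14835*14 = -207690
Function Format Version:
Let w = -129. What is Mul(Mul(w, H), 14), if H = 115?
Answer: -207690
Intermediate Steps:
Mul(Mul(w, H), 14) = Mul(Mul(-129, 115), 14) = Mul(-14835, 14) = -207690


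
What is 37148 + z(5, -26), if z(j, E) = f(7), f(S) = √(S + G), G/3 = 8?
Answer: 37148 + √31 ≈ 37154.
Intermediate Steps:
G = 24 (G = 3*8 = 24)
f(S) = √(24 + S) (f(S) = √(S + 24) = √(24 + S))
z(j, E) = √31 (z(j, E) = √(24 + 7) = √31)
37148 + z(5, -26) = 37148 + √31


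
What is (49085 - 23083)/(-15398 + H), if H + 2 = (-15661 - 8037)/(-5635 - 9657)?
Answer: -198811292/117736551 ≈ -1.6886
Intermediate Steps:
H = -3443/7646 (H = -2 + (-15661 - 8037)/(-5635 - 9657) = -2 - 23698/(-15292) = -2 - 23698*(-1/15292) = -2 + 11849/7646 = -3443/7646 ≈ -0.45030)
(49085 - 23083)/(-15398 + H) = (49085 - 23083)/(-15398 - 3443/7646) = 26002/(-117736551/7646) = 26002*(-7646/117736551) = -198811292/117736551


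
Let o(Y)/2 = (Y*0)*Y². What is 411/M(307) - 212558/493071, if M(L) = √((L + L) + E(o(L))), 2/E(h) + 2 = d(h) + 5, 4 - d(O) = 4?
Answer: -212558/493071 + 411*√1383/922 ≈ 16.147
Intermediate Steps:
d(O) = 0 (d(O) = 4 - 1*4 = 4 - 4 = 0)
o(Y) = 0 (o(Y) = 2*((Y*0)*Y²) = 2*(0*Y²) = 2*0 = 0)
E(h) = ⅔ (E(h) = 2/(-2 + (0 + 5)) = 2/(-2 + 5) = 2/3 = 2*(⅓) = ⅔)
M(L) = √(⅔ + 2*L) (M(L) = √((L + L) + ⅔) = √(2*L + ⅔) = √(⅔ + 2*L))
411/M(307) - 212558/493071 = 411/((√(6 + 18*307)/3)) - 212558/493071 = 411/((√(6 + 5526)/3)) - 212558*1/493071 = 411/((√5532/3)) - 212558/493071 = 411/(((2*√1383)/3)) - 212558/493071 = 411/((2*√1383/3)) - 212558/493071 = 411*(√1383/922) - 212558/493071 = 411*√1383/922 - 212558/493071 = -212558/493071 + 411*√1383/922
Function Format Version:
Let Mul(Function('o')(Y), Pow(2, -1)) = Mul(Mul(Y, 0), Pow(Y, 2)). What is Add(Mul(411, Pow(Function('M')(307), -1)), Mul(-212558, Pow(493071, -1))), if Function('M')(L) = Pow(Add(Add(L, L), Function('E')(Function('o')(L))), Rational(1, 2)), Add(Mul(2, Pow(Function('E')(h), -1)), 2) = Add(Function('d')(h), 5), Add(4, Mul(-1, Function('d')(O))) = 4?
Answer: Add(Rational(-212558, 493071), Mul(Rational(411, 922), Pow(1383, Rational(1, 2)))) ≈ 16.147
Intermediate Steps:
Function('d')(O) = 0 (Function('d')(O) = Add(4, Mul(-1, 4)) = Add(4, -4) = 0)
Function('o')(Y) = 0 (Function('o')(Y) = Mul(2, Mul(Mul(Y, 0), Pow(Y, 2))) = Mul(2, Mul(0, Pow(Y, 2))) = Mul(2, 0) = 0)
Function('E')(h) = Rational(2, 3) (Function('E')(h) = Mul(2, Pow(Add(-2, Add(0, 5)), -1)) = Mul(2, Pow(Add(-2, 5), -1)) = Mul(2, Pow(3, -1)) = Mul(2, Rational(1, 3)) = Rational(2, 3))
Function('M')(L) = Pow(Add(Rational(2, 3), Mul(2, L)), Rational(1, 2)) (Function('M')(L) = Pow(Add(Add(L, L), Rational(2, 3)), Rational(1, 2)) = Pow(Add(Mul(2, L), Rational(2, 3)), Rational(1, 2)) = Pow(Add(Rational(2, 3), Mul(2, L)), Rational(1, 2)))
Add(Mul(411, Pow(Function('M')(307), -1)), Mul(-212558, Pow(493071, -1))) = Add(Mul(411, Pow(Mul(Rational(1, 3), Pow(Add(6, Mul(18, 307)), Rational(1, 2))), -1)), Mul(-212558, Pow(493071, -1))) = Add(Mul(411, Pow(Mul(Rational(1, 3), Pow(Add(6, 5526), Rational(1, 2))), -1)), Mul(-212558, Rational(1, 493071))) = Add(Mul(411, Pow(Mul(Rational(1, 3), Pow(5532, Rational(1, 2))), -1)), Rational(-212558, 493071)) = Add(Mul(411, Pow(Mul(Rational(1, 3), Mul(2, Pow(1383, Rational(1, 2)))), -1)), Rational(-212558, 493071)) = Add(Mul(411, Pow(Mul(Rational(2, 3), Pow(1383, Rational(1, 2))), -1)), Rational(-212558, 493071)) = Add(Mul(411, Mul(Rational(1, 922), Pow(1383, Rational(1, 2)))), Rational(-212558, 493071)) = Add(Mul(Rational(411, 922), Pow(1383, Rational(1, 2))), Rational(-212558, 493071)) = Add(Rational(-212558, 493071), Mul(Rational(411, 922), Pow(1383, Rational(1, 2))))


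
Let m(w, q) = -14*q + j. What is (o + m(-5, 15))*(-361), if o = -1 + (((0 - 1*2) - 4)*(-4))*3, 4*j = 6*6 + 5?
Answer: 185915/4 ≈ 46479.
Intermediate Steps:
j = 41/4 (j = (6*6 + 5)/4 = (36 + 5)/4 = (¼)*41 = 41/4 ≈ 10.250)
o = 71 (o = -1 + (((0 - 2) - 4)*(-4))*3 = -1 + ((-2 - 4)*(-4))*3 = -1 - 6*(-4)*3 = -1 + 24*3 = -1 + 72 = 71)
m(w, q) = 41/4 - 14*q (m(w, q) = -14*q + 41/4 = 41/4 - 14*q)
(o + m(-5, 15))*(-361) = (71 + (41/4 - 14*15))*(-361) = (71 + (41/4 - 210))*(-361) = (71 - 799/4)*(-361) = -515/4*(-361) = 185915/4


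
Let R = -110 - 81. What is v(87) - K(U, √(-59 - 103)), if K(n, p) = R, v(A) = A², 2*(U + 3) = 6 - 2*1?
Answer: 7760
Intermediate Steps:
U = -1 (U = -3 + (6 - 2*1)/2 = -3 + (6 - 2)/2 = -3 + (½)*4 = -3 + 2 = -1)
R = -191
K(n, p) = -191
v(87) - K(U, √(-59 - 103)) = 87² - 1*(-191) = 7569 + 191 = 7760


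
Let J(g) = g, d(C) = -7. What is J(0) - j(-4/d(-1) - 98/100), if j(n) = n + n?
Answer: 143/175 ≈ 0.81714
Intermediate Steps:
j(n) = 2*n
J(0) - j(-4/d(-1) - 98/100) = 0 - 2*(-4/(-7) - 98/100) = 0 - 2*(-4*(-⅐) - 98*1/100) = 0 - 2*(4/7 - 49/50) = 0 - 2*(-143)/350 = 0 - 1*(-143/175) = 0 + 143/175 = 143/175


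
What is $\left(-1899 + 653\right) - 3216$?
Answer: $-4462$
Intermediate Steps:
$\left(-1899 + 653\right) - 3216 = -1246 - 3216 = -4462$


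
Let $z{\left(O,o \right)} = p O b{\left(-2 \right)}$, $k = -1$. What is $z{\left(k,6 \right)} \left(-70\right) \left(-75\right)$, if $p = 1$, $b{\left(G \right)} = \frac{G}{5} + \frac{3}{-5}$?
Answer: $5250$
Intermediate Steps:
$b{\left(G \right)} = - \frac{3}{5} + \frac{G}{5}$ ($b{\left(G \right)} = G \frac{1}{5} + 3 \left(- \frac{1}{5}\right) = \frac{G}{5} - \frac{3}{5} = - \frac{3}{5} + \frac{G}{5}$)
$z{\left(O,o \right)} = - O$ ($z{\left(O,o \right)} = 1 O \left(- \frac{3}{5} + \frac{1}{5} \left(-2\right)\right) = O \left(- \frac{3}{5} - \frac{2}{5}\right) = O \left(-1\right) = - O$)
$z{\left(k,6 \right)} \left(-70\right) \left(-75\right) = \left(-1\right) \left(-1\right) \left(-70\right) \left(-75\right) = 1 \left(-70\right) \left(-75\right) = \left(-70\right) \left(-75\right) = 5250$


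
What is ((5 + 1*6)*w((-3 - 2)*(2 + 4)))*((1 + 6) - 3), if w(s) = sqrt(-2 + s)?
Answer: 176*I*sqrt(2) ≈ 248.9*I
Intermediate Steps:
((5 + 1*6)*w((-3 - 2)*(2 + 4)))*((1 + 6) - 3) = ((5 + 1*6)*sqrt(-2 + (-3 - 2)*(2 + 4)))*((1 + 6) - 3) = ((5 + 6)*sqrt(-2 - 5*6))*(7 - 3) = (11*sqrt(-2 - 30))*4 = (11*sqrt(-32))*4 = (11*(4*I*sqrt(2)))*4 = (44*I*sqrt(2))*4 = 176*I*sqrt(2)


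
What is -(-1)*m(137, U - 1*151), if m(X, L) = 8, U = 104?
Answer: 8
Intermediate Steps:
-(-1)*m(137, U - 1*151) = -(-1)*8 = -1*(-8) = 8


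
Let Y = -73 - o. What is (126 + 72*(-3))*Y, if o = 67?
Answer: 12600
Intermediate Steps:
Y = -140 (Y = -73 - 1*67 = -73 - 67 = -140)
(126 + 72*(-3))*Y = (126 + 72*(-3))*(-140) = (126 - 216)*(-140) = -90*(-140) = 12600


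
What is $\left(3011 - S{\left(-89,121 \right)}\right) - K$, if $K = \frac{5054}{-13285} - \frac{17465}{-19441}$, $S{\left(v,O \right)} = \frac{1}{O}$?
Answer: $\frac{94080665763019}{31251115885} \approx 3010.5$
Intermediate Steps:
$K = \frac{133767711}{258273685}$ ($K = 5054 \left(- \frac{1}{13285}\right) - - \frac{17465}{19441} = - \frac{5054}{13285} + \frac{17465}{19441} = \frac{133767711}{258273685} \approx 0.51793$)
$\left(3011 - S{\left(-89,121 \right)}\right) - K = \left(3011 - \frac{1}{121}\right) - \frac{133767711}{258273685} = \frac{364330}{121} - \frac{133767711}{258273685} = \frac{94080665763019}{31251115885}$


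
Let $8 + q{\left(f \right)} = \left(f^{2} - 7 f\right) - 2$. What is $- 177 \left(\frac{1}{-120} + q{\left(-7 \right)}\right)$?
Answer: $- \frac{622981}{40} \approx -15575.0$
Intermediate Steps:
$q{\left(f \right)} = -10 + f^{2} - 7 f$ ($q{\left(f \right)} = -8 - \left(2 - f^{2} + 7 f\right) = -10 + f^{2} - 7 f$)
$- 177 \left(\frac{1}{-120} + q{\left(-7 \right)}\right) = - 177 \left(\frac{1}{-120} - \left(-39 - 49\right)\right) = - 177 \left(- \frac{1}{120} + \left(-10 + 49 + 49\right)\right) = - 177 \left(- \frac{1}{120} + 88\right) = \left(-177\right) \frac{10559}{120} = - \frac{622981}{40}$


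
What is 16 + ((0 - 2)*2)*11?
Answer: -28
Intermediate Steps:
16 + ((0 - 2)*2)*11 = 16 - 2*2*11 = 16 - 4*11 = 16 - 44 = -28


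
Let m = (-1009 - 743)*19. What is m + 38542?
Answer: 5254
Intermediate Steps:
m = -33288 (m = -1752*19 = -33288)
m + 38542 = -33288 + 38542 = 5254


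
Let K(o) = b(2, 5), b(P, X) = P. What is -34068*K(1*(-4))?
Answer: -68136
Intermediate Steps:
K(o) = 2
-34068*K(1*(-4)) = -34068*2 = -68136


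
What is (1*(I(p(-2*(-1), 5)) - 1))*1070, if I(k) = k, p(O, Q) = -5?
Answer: -6420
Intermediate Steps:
(1*(I(p(-2*(-1), 5)) - 1))*1070 = (1*(-5 - 1))*1070 = (1*(-6))*1070 = -6*1070 = -6420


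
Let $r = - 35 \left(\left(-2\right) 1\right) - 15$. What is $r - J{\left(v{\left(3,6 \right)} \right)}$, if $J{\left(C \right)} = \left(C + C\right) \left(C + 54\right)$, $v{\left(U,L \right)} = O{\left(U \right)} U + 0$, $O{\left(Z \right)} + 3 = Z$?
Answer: $55$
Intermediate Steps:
$O{\left(Z \right)} = -3 + Z$
$v{\left(U,L \right)} = U \left(-3 + U\right)$ ($v{\left(U,L \right)} = \left(-3 + U\right) U + 0 = U \left(-3 + U\right) + 0 = U \left(-3 + U\right)$)
$J{\left(C \right)} = 2 C \left(54 + C\right)$
$r = 55$ ($r = \left(-35\right) \left(-2\right) - 15 = 70 - 15 = 55$)
$r - J{\left(v{\left(3,6 \right)} \right)} = 55 - 2 \cdot 3 \left(-3 + 3\right) \left(54 + 3 \left(-3 + 3\right)\right) = 55 - 2 \cdot 3 \cdot 0 \left(54 + 3 \cdot 0\right) = 55 - 2 \cdot 0 \left(54 + 0\right) = 55 - 2 \cdot 0 \cdot 54 = 55 - 0 = 55 + 0 = 55$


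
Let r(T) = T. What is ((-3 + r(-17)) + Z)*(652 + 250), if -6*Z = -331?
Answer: 95161/3 ≈ 31720.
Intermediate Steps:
Z = 331/6 (Z = -1/6*(-331) = 331/6 ≈ 55.167)
((-3 + r(-17)) + Z)*(652 + 250) = ((-3 - 17) + 331/6)*(652 + 250) = (-20 + 331/6)*902 = (211/6)*902 = 95161/3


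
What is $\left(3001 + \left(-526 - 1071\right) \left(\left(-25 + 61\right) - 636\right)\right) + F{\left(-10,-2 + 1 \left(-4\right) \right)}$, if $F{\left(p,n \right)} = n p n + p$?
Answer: $960831$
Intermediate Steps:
$F{\left(p,n \right)} = p + p n^{2}$ ($F{\left(p,n \right)} = p n^{2} + p = p + p n^{2}$)
$\left(3001 + \left(-526 - 1071\right) \left(\left(-25 + 61\right) - 636\right)\right) + F{\left(-10,-2 + 1 \left(-4\right) \right)} = \left(3001 + \left(-526 - 1071\right) \left(\left(-25 + 61\right) - 636\right)\right) - 10 \left(1 + \left(-2 + 1 \left(-4\right)\right)^{2}\right) = \left(3001 - 1597 \left(36 - 636\right)\right) - 10 \left(1 + \left(-2 - 4\right)^{2}\right) = \left(3001 - -958200\right) - 10 \left(1 + \left(-6\right)^{2}\right) = \left(3001 + 958200\right) - 10 \left(1 + 36\right) = 961201 - 370 = 960831$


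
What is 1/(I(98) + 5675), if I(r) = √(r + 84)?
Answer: 5675/32205443 - √182/32205443 ≈ 0.00017579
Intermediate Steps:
I(r) = √(84 + r)
1/(I(98) + 5675) = 1/(√(84 + 98) + 5675) = 1/(√182 + 5675) = 1/(5675 + √182)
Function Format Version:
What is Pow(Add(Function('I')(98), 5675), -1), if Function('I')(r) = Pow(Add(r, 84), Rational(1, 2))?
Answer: Add(Rational(5675, 32205443), Mul(Rational(-1, 32205443), Pow(182, Rational(1, 2)))) ≈ 0.00017579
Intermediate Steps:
Function('I')(r) = Pow(Add(84, r), Rational(1, 2))
Pow(Add(Function('I')(98), 5675), -1) = Pow(Add(Pow(Add(84, 98), Rational(1, 2)), 5675), -1) = Pow(Add(Pow(182, Rational(1, 2)), 5675), -1) = Pow(Add(5675, Pow(182, Rational(1, 2))), -1)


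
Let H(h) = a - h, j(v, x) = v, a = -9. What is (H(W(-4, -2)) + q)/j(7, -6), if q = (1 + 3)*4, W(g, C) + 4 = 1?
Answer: 10/7 ≈ 1.4286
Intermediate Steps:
W(g, C) = -3 (W(g, C) = -4 + 1 = -3)
H(h) = -9 - h
q = 16 (q = 4*4 = 16)
(H(W(-4, -2)) + q)/j(7, -6) = ((-9 - 1*(-3)) + 16)/7 = ((-9 + 3) + 16)/7 = (-6 + 16)/7 = (⅐)*10 = 10/7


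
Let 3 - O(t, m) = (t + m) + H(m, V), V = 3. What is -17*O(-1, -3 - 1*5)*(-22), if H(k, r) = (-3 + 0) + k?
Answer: 8602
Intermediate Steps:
H(k, r) = -3 + k
O(t, m) = 6 - t - 2*m (O(t, m) = 3 - ((t + m) + (-3 + m)) = 3 - ((m + t) + (-3 + m)) = 3 - (-3 + t + 2*m) = 3 + (3 - t - 2*m) = 6 - t - 2*m)
-17*O(-1, -3 - 1*5)*(-22) = -17*(6 - 1*(-1) - 2*(-3 - 1*5))*(-22) = -17*(6 + 1 - 2*(-3 - 5))*(-22) = -17*(6 + 1 - 2*(-8))*(-22) = -17*(6 + 1 + 16)*(-22) = -17*23*(-22) = -391*(-22) = 8602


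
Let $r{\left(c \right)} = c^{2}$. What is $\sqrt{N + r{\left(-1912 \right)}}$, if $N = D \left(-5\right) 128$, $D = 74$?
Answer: $8 \sqrt{56381} \approx 1899.6$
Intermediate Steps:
$N = -47360$ ($N = 74 \left(-5\right) 128 = \left(-370\right) 128 = -47360$)
$\sqrt{N + r{\left(-1912 \right)}} = \sqrt{-47360 + \left(-1912\right)^{2}} = \sqrt{-47360 + 3655744} = \sqrt{3608384} = 8 \sqrt{56381}$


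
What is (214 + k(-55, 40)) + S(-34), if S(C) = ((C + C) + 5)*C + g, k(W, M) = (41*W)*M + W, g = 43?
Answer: -87856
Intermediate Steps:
k(W, M) = W + 41*M*W (k(W, M) = 41*M*W + W = W + 41*M*W)
S(C) = 43 + C*(5 + 2*C) (S(C) = ((C + C) + 5)*C + 43 = (2*C + 5)*C + 43 = (5 + 2*C)*C + 43 = C*(5 + 2*C) + 43 = 43 + C*(5 + 2*C))
(214 + k(-55, 40)) + S(-34) = (214 - 55*(1 + 41*40)) + (43 + 2*(-34)² + 5*(-34)) = (214 - 55*(1 + 1640)) + (43 + 2*1156 - 170) = (214 - 55*1641) + (43 + 2312 - 170) = (214 - 90255) + 2185 = -90041 + 2185 = -87856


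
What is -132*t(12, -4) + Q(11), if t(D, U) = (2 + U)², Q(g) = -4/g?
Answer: -5812/11 ≈ -528.36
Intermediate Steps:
-132*t(12, -4) + Q(11) = -132*(2 - 4)² - 4/11 = -132*(-2)² - 4*1/11 = -132*4 - 4/11 = -528 - 4/11 = -5812/11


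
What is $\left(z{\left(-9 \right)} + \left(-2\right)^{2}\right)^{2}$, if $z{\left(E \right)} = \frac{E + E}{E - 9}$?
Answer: $25$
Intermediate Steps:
$z{\left(E \right)} = \frac{2 E}{-9 + E}$
$\left(z{\left(-9 \right)} + \left(-2\right)^{2}\right)^{2} = \left(2 \left(-9\right) \frac{1}{-9 - 9} + \left(-2\right)^{2}\right)^{2} = \left(2 \left(-9\right) \frac{1}{-18} + 4\right)^{2} = \left(2 \left(-9\right) \left(- \frac{1}{18}\right) + 4\right)^{2} = \left(1 + 4\right)^{2} = 5^{2} = 25$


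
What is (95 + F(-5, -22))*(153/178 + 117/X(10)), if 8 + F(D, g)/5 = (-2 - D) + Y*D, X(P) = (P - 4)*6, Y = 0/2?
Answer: 51205/178 ≈ 287.67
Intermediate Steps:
Y = 0 (Y = 0*(½) = 0)
X(P) = -24 + 6*P (X(P) = (-4 + P)*6 = -24 + 6*P)
F(D, g) = -50 - 5*D (F(D, g) = -40 + 5*((-2 - D) + 0*D) = -40 + 5*((-2 - D) + 0) = -40 + 5*(-2 - D) = -40 + (-10 - 5*D) = -50 - 5*D)
(95 + F(-5, -22))*(153/178 + 117/X(10)) = (95 + (-50 - 5*(-5)))*(153/178 + 117/(-24 + 6*10)) = (95 + (-50 + 25))*(153*(1/178) + 117/(-24 + 60)) = (95 - 25)*(153/178 + 117/36) = 70*(153/178 + 117*(1/36)) = 70*(153/178 + 13/4) = 70*(1463/356) = 51205/178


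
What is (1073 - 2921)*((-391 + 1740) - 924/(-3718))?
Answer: -421386504/169 ≈ -2.4934e+6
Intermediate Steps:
(1073 - 2921)*((-391 + 1740) - 924/(-3718)) = -1848*(1349 - 924*(-1/3718)) = -1848*(1349 + 42/169) = -1848*228023/169 = -421386504/169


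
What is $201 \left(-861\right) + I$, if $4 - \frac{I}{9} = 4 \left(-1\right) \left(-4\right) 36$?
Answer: $-178209$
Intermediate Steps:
$I = -5148$ ($I = 36 - 9 \cdot 4 \left(-1\right) \left(-4\right) 36 = 36 - 9 \left(-4\right) \left(-4\right) 36 = 36 - 9 \cdot 16 \cdot 36 = 36 - 5184 = -5148$)
$201 \left(-861\right) + I = 201 \left(-861\right) - 5148 = -173061 - 5148 = -178209$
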